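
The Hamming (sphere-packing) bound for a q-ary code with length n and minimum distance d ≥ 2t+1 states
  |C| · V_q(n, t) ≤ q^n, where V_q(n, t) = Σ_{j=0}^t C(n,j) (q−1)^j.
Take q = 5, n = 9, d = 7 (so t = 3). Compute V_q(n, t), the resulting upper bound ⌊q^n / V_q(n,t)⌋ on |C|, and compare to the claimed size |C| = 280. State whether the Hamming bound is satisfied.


V_q(n, t) = 5989, q^n = 1953125, Hamming bound = 326, |C| = 280 ≤ bound (satisfied).

Step 1: Compute V_q(n, t) = Σ_{j=0}^3 C(n, j) (q−1)^j.
  j = 0: C(9,0)·(4)^0 = 1·1 = 1.
  j = 1: C(9,1)·(4)^1 = 9·4 = 36.
  j = 2: C(9,2)·(4)^2 = 36·16 = 576.
  j = 3: C(9,3)·(4)^3 = 84·64 = 5376.
  V_q(n, t) = 1 + 36 + 576 + 5376 = 5989.
Step 2: q^n = 5^9 = 1953125.
Step 3: Hamming bound ⌊q^n / V_q(n,t)⌋ = ⌊1953125/5989⌋ = 326.
Step 4: Compare |C| = 280 to 326: satisfied.
The claimed |C| lies below the Hamming bound.


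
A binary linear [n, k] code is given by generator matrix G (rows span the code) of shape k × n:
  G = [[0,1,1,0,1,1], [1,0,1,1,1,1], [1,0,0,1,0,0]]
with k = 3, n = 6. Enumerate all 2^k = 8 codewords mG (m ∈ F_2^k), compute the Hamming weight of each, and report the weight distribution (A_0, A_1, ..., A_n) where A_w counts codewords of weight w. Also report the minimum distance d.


Weight distribution: A_0 = 1, A_1 = 1, A_2 = 1, A_3 = 2, A_4 = 1, A_5 = 1, A_6 = 1. Minimum distance d = 1.

Enumerate all 2^3 = 8 messages m ∈ F_2^3.
For each, compute codeword c = mG in F_2^6, then tally its weight.
  m = 000 → c = 000000, weight = 0.
  m = 100 → c = 011011, weight = 4.
  m = 010 → c = 101111, weight = 5.
  m = 110 → c = 110100, weight = 3.
  m = 001 → c = 100100, weight = 2.
  m = 101 → c = 111111, weight = 6.
  m = 011 → c = 001011, weight = 3.
  m = 111 → c = 010000, weight = 1.
Tally weights:
  weight 0: 1 codewords.
  weight 1: 1 codewords.
  weight 2: 1 codewords.
  weight 3: 2 codewords.
  weight 4: 1 codewords.
  weight 5: 1 codewords.
  weight 6: 1 codewords.
Minimum distance d = smallest w > 0 with A_w > 0 = 1.
Sanity: Σ A_w = 8 = 2^3 = 8 ✓.


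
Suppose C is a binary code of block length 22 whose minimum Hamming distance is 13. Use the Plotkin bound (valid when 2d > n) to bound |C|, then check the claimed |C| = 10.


Plotkin bound M ≤ 6; given |C| = 10 > bound (violated).

Check applicability: 2d = 26, n = 22.
2d − n = 4 > 0, so Plotkin applies.
Compute d/(2d−n) = 13/4 ≈ 3.2500.
⌊d/(2d−n)⌋ = 3.
Plotkin bound: M ≤ 2·3 = 6.
Given |C| = 10, check: VIOLATED.
This |C| is above the Plotkin bound, so no binary code with n = 22, d = 13 and 10 codewords exists.


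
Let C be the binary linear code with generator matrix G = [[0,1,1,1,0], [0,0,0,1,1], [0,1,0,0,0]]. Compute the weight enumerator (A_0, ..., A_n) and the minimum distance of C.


Weight distribution: A_0 = 1, A_1 = 1, A_2 = 3, A_3 = 3. Minimum distance d = 1.

Enumerate all 2^3 = 8 messages m ∈ F_2^3.
For each, compute codeword c = mG in F_2^5, then tally its weight.
  m = 000 → c = 00000, weight = 0.
  m = 100 → c = 01110, weight = 3.
  m = 010 → c = 00011, weight = 2.
  m = 110 → c = 01101, weight = 3.
  m = 001 → c = 01000, weight = 1.
  m = 101 → c = 00110, weight = 2.
  m = 011 → c = 01011, weight = 3.
  m = 111 → c = 00101, weight = 2.
Tally weights:
  weight 0: 1 codewords.
  weight 1: 1 codewords.
  weight 2: 3 codewords.
  weight 3: 3 codewords.
Minimum distance d = smallest w > 0 with A_w > 0 = 1.
Sanity: Σ A_w = 8 = 2^3 = 8 ✓.


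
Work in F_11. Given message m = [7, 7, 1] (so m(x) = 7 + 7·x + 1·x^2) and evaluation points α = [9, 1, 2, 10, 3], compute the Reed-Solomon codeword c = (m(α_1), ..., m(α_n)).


c = [8, 4, 3, 1, 4]

Message polynomial: m(x) = 7 + 7·x + 1·x^2 (mod 11).
For each evaluation point α_i, compute m(α_i) mod 11:
  α_1 = 9: Horner steps 1 → 5 → 8, so m(9) = 8.
  α_2 = 1: Horner steps 1 → 8 → 4, so m(1) = 4.
  α_3 = 2: Horner steps 1 → 9 → 3, so m(2) = 3.
  α_4 = 10: Horner steps 1 → 6 → 1, so m(10) = 1.
  α_5 = 3: Horner steps 1 → 10 → 4, so m(3) = 4.
Codeword c = [8, 4, 3, 1, 4] ∈ F_11^5.


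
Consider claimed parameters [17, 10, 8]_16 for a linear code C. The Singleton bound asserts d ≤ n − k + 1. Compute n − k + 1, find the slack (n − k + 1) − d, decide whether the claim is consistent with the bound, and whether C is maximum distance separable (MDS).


Singleton RHS = n − k + 1 = 8, slack = 0, bound satisfied, MDS.

Singleton bound: d ≤ n − k + 1.
Here n = 17, k = 10, so n − k + 1 = 8.
Given d = 8, check d ≤ 8: YES.
Slack = (n − k + 1) − d = 0.
The code is MDS (slack = 0).
Description: the claimed parameters are [17, 10, 8]_16; such a code would be MDS (meets Singleton bound).


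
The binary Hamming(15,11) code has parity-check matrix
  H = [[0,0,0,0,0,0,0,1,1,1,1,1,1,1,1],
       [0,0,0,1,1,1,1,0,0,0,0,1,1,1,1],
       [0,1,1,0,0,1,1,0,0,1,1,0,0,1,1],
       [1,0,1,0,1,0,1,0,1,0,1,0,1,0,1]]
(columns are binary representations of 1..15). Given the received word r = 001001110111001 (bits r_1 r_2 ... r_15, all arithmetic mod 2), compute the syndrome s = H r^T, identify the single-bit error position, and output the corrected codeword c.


s = (1, 0, 0, 0)^T, error position = 8, corrected codeword c = 001001100111001

Compute s = H r^T mod 2 one row at a time:
  s_1 = 1 + 0 + 1 + 1 + 1 + 0 + 0 + 1 = 5 ≡ 1 (mod 2).
  s_2 = 0 + 0 + 1 + 1 + 1 + 0 + 0 + 1 = 4 ≡ 0 (mod 2).
  s_3 = 0 + 1 + 1 + 1 + 1 + 1 + 0 + 1 = 6 ≡ 0 (mod 2).
  s_4 = 0 + 1 + 0 + 1 + 0 + 1 + 0 + 1 = 4 ≡ 0 (mod 2).
s = (1, 0, 0, 0)^T — this equals column 8 of H (binary 1000), so error is at position 8.
Correct: flip bit 8 of r = 001001110111001 to get c = 001001100111001.


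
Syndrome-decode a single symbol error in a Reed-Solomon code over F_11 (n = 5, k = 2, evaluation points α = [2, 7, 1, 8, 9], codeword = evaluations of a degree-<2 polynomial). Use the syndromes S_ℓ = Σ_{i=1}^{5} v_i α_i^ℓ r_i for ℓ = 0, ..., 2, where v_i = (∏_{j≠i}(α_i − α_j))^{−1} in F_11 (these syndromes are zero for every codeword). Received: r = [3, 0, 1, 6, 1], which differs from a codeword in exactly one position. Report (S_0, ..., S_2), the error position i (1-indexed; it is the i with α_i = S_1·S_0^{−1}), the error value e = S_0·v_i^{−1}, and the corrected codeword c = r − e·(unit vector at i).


S = (8, 8, 8), error at position 3, error magnitude e = 4, c = [3, 0, 8, 6, 1].

Step 1: column multipliers v_i = (∏_{j≠i}(α_i − α_j))^{−1} mod 11.
  i = 1 (α = 2): (2−7)(2−1)(2−8)(2−9) = (−5)·1·(−6)·(−7) = −210 ≡ 10, so v_1 = 10^{−1} = 10 (mod 11).
  i = 2 (α = 7): (7−2)(7−1)(7−8)(7−9) = 5·6·(−1)·(−2) = 60 ≡ 5, so v_2 = 5^{−1} = 9 (mod 11).
  i = 3 (α = 1): (1−2)(1−7)(1−8)(1−9) = (−1)·(−6)·(−7)·(−8) = 336 ≡ 6, so v_3 = 6^{−1} = 2 (mod 11).
  i = 4 (α = 8): (8−2)(8−7)(8−1)(8−9) = 6·1·7·(−1) = −42 ≡ 2, so v_4 = 2^{−1} = 6 (mod 11).
  i = 5 (α = 9): (9−2)(9−7)(9−1)(9−8) = 7·2·8·1 = 112 ≡ 2, so v_5 = 2^{−1} = 6 (mod 11).
  v = [10, 9, 2, 6, 6].
Step 2: syndromes of r = [3, 0, 1, 6, 1] (all sums mod 11).
  S_0 = Σ v_i r_i = 10·3 + 9·0 + 2·1 + 6·6 + 6·1 = 74 ≡ 8.
  S_1 = Σ v_i α_i r_i = 10·2·3 + 9·7·0 + 2·1·1 + 6·8·6 + 6·9·1 = 404 ≡ 8.
  α_i^2 mod 11 = [4, 5, 1, 9, 4].
  S_2 = Σ v_i α_i^2 r_i = 10·4·3 + 9·5·0 + 2·1·1 + 6·9·6 + 6·4·1 = 470 ≡ 8.
  S = (8, 8, 8) ≠ 0, so r is not a codeword (an error is present).
Step 3: locate the error. For a single error e at position i, S_ℓ = v_i·e·α_i^ℓ, so α_err = S_1/S_0.
  S_0^{−1} = 8^{−1} = 7 (mod 11), so α_err = 8·7 = 56 ≡ 1 = α_3. Error position i = 3.
  Consistency check: S_2/S_1 = 8·7 = 56 ≡ 1 = α_err ✓ (single-error assumption holds).
Step 4: error magnitude e = S_0/v_3 = S_0·∏_{j≠3}(α_3 − α_j) = 8·6 = 48 ≡ 4 (mod 11).
Step 5: correct position 3: c_3 = r_3 − e = 1 − 4 ≡ 8 (mod 11). Hence c = [3, 0, 8, 6, 1].
  Check: interpolating c through the α_i gives m(x) = 2 + 6·x (degree < 2) with m(α_i) = c_i for every i, so c is indeed a codeword.


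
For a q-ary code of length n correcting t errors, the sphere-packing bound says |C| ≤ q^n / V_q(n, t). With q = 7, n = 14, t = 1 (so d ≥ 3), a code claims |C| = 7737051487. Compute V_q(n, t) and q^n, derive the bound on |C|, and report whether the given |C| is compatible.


V_q(n, t) = 85, q^n = 678223072849, Hamming bound = 7979094974, |C| = 7737051487 ≤ bound (satisfied).

Step 1: Compute V_q(n, t) = Σ_{j=0}^1 C(n, j) (q−1)^j.
  j = 0: C(14,0)·(6)^0 = 1·1 = 1.
  j = 1: C(14,1)·(6)^1 = 14·6 = 84.
  V_q(n, t) = 1 + 84 = 85.
Step 2: q^n = 7^14 = 678223072849.
Step 3: Hamming bound ⌊q^n / V_q(n,t)⌋ = ⌊678223072849/85⌋ = 7979094974.
Step 4: Compare |C| = 7737051487 to 7979094974: satisfied.
The claimed |C| lies below the Hamming bound.


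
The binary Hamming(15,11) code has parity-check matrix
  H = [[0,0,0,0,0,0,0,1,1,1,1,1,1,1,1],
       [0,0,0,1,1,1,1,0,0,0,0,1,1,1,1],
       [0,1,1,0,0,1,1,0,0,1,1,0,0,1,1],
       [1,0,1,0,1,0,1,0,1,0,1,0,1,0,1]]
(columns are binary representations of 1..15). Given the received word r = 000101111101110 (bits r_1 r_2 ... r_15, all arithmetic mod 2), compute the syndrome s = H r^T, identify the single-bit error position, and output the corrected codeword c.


s = (0, 0, 0, 1)^T, error position = 1, corrected codeword c = 100101111101110

Compute s = H r^T mod 2 one row at a time:
  s_1 = 1 + 1 + 1 + 0 + 1 + 1 + 1 + 0 = 6 ≡ 0 (mod 2).
  s_2 = 1 + 0 + 1 + 1 + 1 + 1 + 1 + 0 = 6 ≡ 0 (mod 2).
  s_3 = 0 + 0 + 1 + 1 + 1 + 0 + 1 + 0 = 4 ≡ 0 (mod 2).
  s_4 = 0 + 0 + 0 + 1 + 1 + 0 + 1 + 0 = 3 ≡ 1 (mod 2).
s = (0, 0, 0, 1)^T — this equals column 1 of H (binary 0001), so error is at position 1.
Correct: flip bit 1 of r = 000101111101110 to get c = 100101111101110.


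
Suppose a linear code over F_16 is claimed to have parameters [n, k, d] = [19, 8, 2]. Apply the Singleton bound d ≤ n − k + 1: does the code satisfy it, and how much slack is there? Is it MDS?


Singleton RHS = n − k + 1 = 12, slack = 10, bound satisfied, not MDS.

Singleton bound: d ≤ n − k + 1.
Here n = 19, k = 8, so n − k + 1 = 12.
Given d = 2, check d ≤ 12: YES.
Slack = (n − k + 1) − d = 10.
The code is NOT MDS (slack = 10 > 0).
Description: the claimed parameters are [19, 8, 2]_16; such a code would be non-MDS.


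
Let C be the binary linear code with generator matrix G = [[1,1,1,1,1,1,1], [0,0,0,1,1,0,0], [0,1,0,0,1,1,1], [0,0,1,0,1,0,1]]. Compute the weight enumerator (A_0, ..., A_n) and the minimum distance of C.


Weight distribution: A_0 = 1, A_2 = 2, A_3 = 5, A_4 = 5, A_5 = 2, A_7 = 1. Minimum distance d = 2.

Enumerate all 2^4 = 16 messages m ∈ F_2^4.
For each, compute codeword c = mG in F_2^7, then tally its weight.
  m = 0000 → c = 0000000, weight = 0.
  m = 1000 → c = 1111111, weight = 7.
  m = 0100 → c = 0001100, weight = 2.
  m = 1100 → c = 1110011, weight = 5.
  m = 0010 → c = 0100111, weight = 4.
  m = 1010 → c = 1011000, weight = 3.
  m = 0110 → c = 0101011, weight = 4.
  m = 1110 → c = 1010100, weight = 3.
  m = 0001 → c = 0010101, weight = 3.
  m = 1001 → c = 1101010, weight = 4.
  m = 0101 → c = 0011001, weight = 3.
  m = 1101 → c = 1100110, weight = 4.
  m = 0011 → c = 0110010, weight = 3.
  m = 1011 → c = 1001101, weight = 4.
  m = 0111 → c = 0111110, weight = 5.
  m = 1111 → c = 1000001, weight = 2.
Tally weights:
  weight 0: 1 codewords.
  weight 2: 2 codewords.
  weight 3: 5 codewords.
  weight 4: 5 codewords.
  weight 5: 2 codewords.
  weight 7: 1 codewords.
Minimum distance d = smallest w > 0 with A_w > 0 = 2.
Sanity: Σ A_w = 16 = 2^4 = 16 ✓.


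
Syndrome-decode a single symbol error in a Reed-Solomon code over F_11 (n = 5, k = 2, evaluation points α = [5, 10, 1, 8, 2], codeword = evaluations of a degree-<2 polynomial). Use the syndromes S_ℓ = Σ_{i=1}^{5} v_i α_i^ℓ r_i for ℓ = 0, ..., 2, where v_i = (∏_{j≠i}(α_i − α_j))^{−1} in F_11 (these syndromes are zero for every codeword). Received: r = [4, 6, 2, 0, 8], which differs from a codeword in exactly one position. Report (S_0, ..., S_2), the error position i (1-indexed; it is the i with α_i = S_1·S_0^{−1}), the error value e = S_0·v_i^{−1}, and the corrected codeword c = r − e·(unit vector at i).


S = (1, 10, 1), error at position 2, error magnitude e = 5, c = [4, 1, 2, 0, 8].

Step 1: column multipliers v_i = (∏_{j≠i}(α_i − α_j))^{−1} mod 11.
  i = 1 (α = 5): (5−10)(5−1)(5−8)(5−2) = (−5)·4·(−3)·3 = 180 ≡ 4, so v_1 = 4^{−1} = 3 (mod 11).
  i = 2 (α = 10): (10−5)(10−1)(10−8)(10−2) = 5·9·2·8 = 720 ≡ 5, so v_2 = 5^{−1} = 9 (mod 11).
  i = 3 (α = 1): (1−5)(1−10)(1−8)(1−2) = (−4)·(−9)·(−7)·(−1) = 252 ≡ 10, so v_3 = 10^{−1} = 10 (mod 11).
  i = 4 (α = 8): (8−5)(8−10)(8−1)(8−2) = 3·(−2)·7·6 = −252 ≡ 1, so v_4 = 1^{−1} = 1 (mod 11).
  i = 5 (α = 2): (2−5)(2−10)(2−1)(2−8) = (−3)·(−8)·1·(−6) = −144 ≡ 10, so v_5 = 10^{−1} = 10 (mod 11).
  v = [3, 9, 10, 1, 10].
Step 2: syndromes of r = [4, 6, 2, 0, 8] (all sums mod 11).
  S_0 = Σ v_i r_i = 3·4 + 9·6 + 10·2 + 1·0 + 10·8 = 166 ≡ 1.
  S_1 = Σ v_i α_i r_i = 3·5·4 + 9·10·6 + 10·1·2 + 1·8·0 + 10·2·8 = 780 ≡ 10.
  α_i^2 mod 11 = [3, 1, 1, 9, 4].
  S_2 = Σ v_i α_i^2 r_i = 3·3·4 + 9·1·6 + 10·1·2 + 1·9·0 + 10·4·8 = 430 ≡ 1.
  S = (1, 10, 1) ≠ 0, so r is not a codeword (an error is present).
Step 3: locate the error. For a single error e at position i, S_ℓ = v_i·e·α_i^ℓ, so α_err = S_1/S_0.
  S_0^{−1} = 1^{−1} = 1 (mod 11), so α_err = 10·1 = 10 ≡ 10 = α_2. Error position i = 2.
  Consistency check: S_2/S_1 = 1·10 = 10 ≡ 10 = α_err ✓ (single-error assumption holds).
Step 4: error magnitude e = S_0/v_2 = S_0·∏_{j≠2}(α_2 − α_j) = 1·5 = 5 ≡ 5 (mod 11).
Step 5: correct position 2: c_2 = r_2 − e = 6 − 5 ≡ 1 (mod 11). Hence c = [4, 1, 2, 0, 8].
  Check: interpolating c through the α_i gives m(x) = 7 + 6·x (degree < 2) with m(α_i) = c_i for every i, so c is indeed a codeword.


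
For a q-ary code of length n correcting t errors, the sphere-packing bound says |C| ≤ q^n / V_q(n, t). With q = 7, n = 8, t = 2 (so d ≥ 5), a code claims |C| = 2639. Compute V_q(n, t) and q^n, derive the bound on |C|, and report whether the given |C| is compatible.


V_q(n, t) = 1057, q^n = 5764801, Hamming bound = 5453, |C| = 2639 ≤ bound (satisfied).

Step 1: Compute V_q(n, t) = Σ_{j=0}^2 C(n, j) (q−1)^j.
  j = 0: C(8,0)·(6)^0 = 1·1 = 1.
  j = 1: C(8,1)·(6)^1 = 8·6 = 48.
  j = 2: C(8,2)·(6)^2 = 28·36 = 1008.
  V_q(n, t) = 1 + 48 + 1008 = 1057.
Step 2: q^n = 7^8 = 5764801.
Step 3: Hamming bound ⌊q^n / V_q(n,t)⌋ = ⌊5764801/1057⌋ = 5453.
Step 4: Compare |C| = 2639 to 5453: satisfied.
The claimed |C| lies below the Hamming bound.


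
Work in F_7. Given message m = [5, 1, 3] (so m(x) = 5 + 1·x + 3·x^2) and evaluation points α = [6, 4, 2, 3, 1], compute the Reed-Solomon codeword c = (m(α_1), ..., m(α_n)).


c = [0, 1, 5, 0, 2]

Message polynomial: m(x) = 5 + 1·x + 3·x^2 (mod 7).
For each evaluation point α_i, compute m(α_i) mod 7:
  α_1 = 6: Horner steps 3 → 5 → 0, so m(6) = 0.
  α_2 = 4: Horner steps 3 → 6 → 1, so m(4) = 1.
  α_3 = 2: Horner steps 3 → 0 → 5, so m(2) = 5.
  α_4 = 3: Horner steps 3 → 3 → 0, so m(3) = 0.
  α_5 = 1: Horner steps 3 → 4 → 2, so m(1) = 2.
Codeword c = [0, 1, 5, 0, 2] ∈ F_7^5.


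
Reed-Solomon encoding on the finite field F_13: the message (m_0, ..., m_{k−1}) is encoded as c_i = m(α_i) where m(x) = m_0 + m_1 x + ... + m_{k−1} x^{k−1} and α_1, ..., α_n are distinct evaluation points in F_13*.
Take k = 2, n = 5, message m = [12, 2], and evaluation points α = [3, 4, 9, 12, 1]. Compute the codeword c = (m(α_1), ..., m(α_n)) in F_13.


c = [5, 7, 4, 10, 1]

Message polynomial: m(x) = 12 + 2·x (mod 13).
For each evaluation point α_i, compute m(α_i) mod 13:
  α_1 = 3: Horner steps 2 → 5, so m(3) = 5.
  α_2 = 4: Horner steps 2 → 7, so m(4) = 7.
  α_3 = 9: Horner steps 2 → 4, so m(9) = 4.
  α_4 = 12: Horner steps 2 → 10, so m(12) = 10.
  α_5 = 1: Horner steps 2 → 1, so m(1) = 1.
Codeword c = [5, 7, 4, 10, 1] ∈ F_13^5.


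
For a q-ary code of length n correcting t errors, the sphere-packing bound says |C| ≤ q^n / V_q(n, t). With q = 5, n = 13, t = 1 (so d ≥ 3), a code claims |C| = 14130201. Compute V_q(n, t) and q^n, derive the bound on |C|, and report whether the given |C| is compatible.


V_q(n, t) = 53, q^n = 1220703125, Hamming bound = 23032134, |C| = 14130201 ≤ bound (satisfied).

Step 1: Compute V_q(n, t) = Σ_{j=0}^1 C(n, j) (q−1)^j.
  j = 0: C(13,0)·(4)^0 = 1·1 = 1.
  j = 1: C(13,1)·(4)^1 = 13·4 = 52.
  V_q(n, t) = 1 + 52 = 53.
Step 2: q^n = 5^13 = 1220703125.
Step 3: Hamming bound ⌊q^n / V_q(n,t)⌋ = ⌊1220703125/53⌋ = 23032134.
Step 4: Compare |C| = 14130201 to 23032134: satisfied.
The claimed |C| lies below the Hamming bound.


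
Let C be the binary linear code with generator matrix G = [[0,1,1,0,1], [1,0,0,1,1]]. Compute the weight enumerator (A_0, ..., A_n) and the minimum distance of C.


Weight distribution: A_0 = 1, A_3 = 2, A_4 = 1. Minimum distance d = 3.

Enumerate all 2^2 = 4 messages m ∈ F_2^2.
For each, compute codeword c = mG in F_2^5, then tally its weight.
  m = 00 → c = 00000, weight = 0.
  m = 10 → c = 01101, weight = 3.
  m = 01 → c = 10011, weight = 3.
  m = 11 → c = 11110, weight = 4.
Tally weights:
  weight 0: 1 codewords.
  weight 3: 2 codewords.
  weight 4: 1 codewords.
Minimum distance d = smallest w > 0 with A_w > 0 = 3.
Sanity: Σ A_w = 4 = 2^2 = 4 ✓.


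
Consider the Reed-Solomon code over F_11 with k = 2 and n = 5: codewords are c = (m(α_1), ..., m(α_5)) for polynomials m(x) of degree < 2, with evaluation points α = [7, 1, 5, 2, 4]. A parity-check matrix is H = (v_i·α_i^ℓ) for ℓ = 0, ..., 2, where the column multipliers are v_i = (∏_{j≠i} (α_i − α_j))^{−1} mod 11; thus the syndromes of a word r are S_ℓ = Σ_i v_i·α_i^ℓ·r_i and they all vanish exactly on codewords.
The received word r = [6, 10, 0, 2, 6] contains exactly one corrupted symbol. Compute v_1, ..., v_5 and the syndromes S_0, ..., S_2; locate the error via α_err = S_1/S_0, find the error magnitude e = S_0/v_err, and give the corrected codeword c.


S = (6, 2, 8), error at position 5, error magnitude e = 9, c = [6, 10, 0, 2, 8].

Step 1: column multipliers v_i = (∏_{j≠i}(α_i − α_j))^{−1} mod 11.
  i = 1 (α = 7): (7−1)(7−5)(7−2)(7−4) = 6·2·5·3 = 180 ≡ 4, so v_1 = 4^{−1} = 3 (mod 11).
  i = 2 (α = 1): (1−7)(1−5)(1−2)(1−4) = (−6)·(−4)·(−1)·(−3) = 72 ≡ 6, so v_2 = 6^{−1} = 2 (mod 11).
  i = 3 (α = 5): (5−7)(5−1)(5−2)(5−4) = (−2)·4·3·1 = −24 ≡ 9, so v_3 = 9^{−1} = 5 (mod 11).
  i = 4 (α = 2): (2−7)(2−1)(2−5)(2−4) = (−5)·1·(−3)·(−2) = −30 ≡ 3, so v_4 = 3^{−1} = 4 (mod 11).
  i = 5 (α = 4): (4−7)(4−1)(4−5)(4−2) = (−3)·3·(−1)·2 = 18 ≡ 7, so v_5 = 7^{−1} = 8 (mod 11).
  v = [3, 2, 5, 4, 8].
Step 2: syndromes of r = [6, 10, 0, 2, 6] (all sums mod 11).
  S_0 = Σ v_i r_i = 3·6 + 2·10 + 5·0 + 4·2 + 8·6 = 94 ≡ 6.
  S_1 = Σ v_i α_i r_i = 3·7·6 + 2·1·10 + 5·5·0 + 4·2·2 + 8·4·6 = 354 ≡ 2.
  α_i^2 mod 11 = [5, 1, 3, 4, 5].
  S_2 = Σ v_i α_i^2 r_i = 3·5·6 + 2·1·10 + 5·3·0 + 4·4·2 + 8·5·6 = 382 ≡ 8.
  S = (6, 2, 8) ≠ 0, so r is not a codeword (an error is present).
Step 3: locate the error. For a single error e at position i, S_ℓ = v_i·e·α_i^ℓ, so α_err = S_1/S_0.
  S_0^{−1} = 6^{−1} = 2 (mod 11), so α_err = 2·2 = 4 ≡ 4 = α_5. Error position i = 5.
  Consistency check: S_2/S_1 = 8·6 = 48 ≡ 4 = α_err ✓ (single-error assumption holds).
Step 4: error magnitude e = S_0/v_5 = S_0·∏_{j≠5}(α_5 − α_j) = 6·7 = 42 ≡ 9 (mod 11).
Step 5: correct position 5: c_5 = r_5 − e = 6 − 9 ≡ 8 (mod 11). Hence c = [6, 10, 0, 2, 8].
  Check: interpolating c through the α_i gives m(x) = 7 + 3·x (degree < 2) with m(α_i) = c_i for every i, so c is indeed a codeword.


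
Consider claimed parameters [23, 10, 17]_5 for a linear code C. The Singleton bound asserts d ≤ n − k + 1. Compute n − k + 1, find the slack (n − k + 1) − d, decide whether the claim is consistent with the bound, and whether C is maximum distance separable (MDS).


Singleton RHS = n − k + 1 = 14, slack = -3, bound violated (no such code; not MDS).

Singleton bound: d ≤ n − k + 1.
Here n = 23, k = 10, so n − k + 1 = 14.
Given d = 17, check d ≤ 14: NO.
Slack = (n − k + 1) − d = -3.
The slack is negative: d = 17 exceeds n − k + 1 = 14 by 3, so the Singleton bound is violated and no linear [23, 10, 17]_5 code can exist. In particular it is not MDS (MDS requires d = n − k + 1 exactly).
Description: the claimed parameters are [23, 10, 17]_5; such a code would be impossible (violates the Singleton bound).


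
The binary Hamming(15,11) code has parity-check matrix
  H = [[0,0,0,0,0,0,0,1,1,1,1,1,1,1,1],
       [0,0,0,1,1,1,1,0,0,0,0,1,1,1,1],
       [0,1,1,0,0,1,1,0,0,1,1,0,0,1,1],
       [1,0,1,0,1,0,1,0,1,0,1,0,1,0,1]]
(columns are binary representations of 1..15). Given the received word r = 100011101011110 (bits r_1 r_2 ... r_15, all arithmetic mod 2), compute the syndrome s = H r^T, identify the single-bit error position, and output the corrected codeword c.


s = (1, 0, 0, 0)^T, error position = 8, corrected codeword c = 100011111011110

Compute s = H r^T mod 2 one row at a time:
  s_1 = 0 + 1 + 0 + 1 + 1 + 1 + 1 + 0 = 5 ≡ 1 (mod 2).
  s_2 = 0 + 1 + 1 + 1 + 1 + 1 + 1 + 0 = 6 ≡ 0 (mod 2).
  s_3 = 0 + 0 + 1 + 1 + 0 + 1 + 1 + 0 = 4 ≡ 0 (mod 2).
  s_4 = 1 + 0 + 1 + 1 + 1 + 1 + 1 + 0 = 6 ≡ 0 (mod 2).
s = (1, 0, 0, 0)^T — this equals column 8 of H (binary 1000), so error is at position 8.
Correct: flip bit 8 of r = 100011101011110 to get c = 100011111011110.


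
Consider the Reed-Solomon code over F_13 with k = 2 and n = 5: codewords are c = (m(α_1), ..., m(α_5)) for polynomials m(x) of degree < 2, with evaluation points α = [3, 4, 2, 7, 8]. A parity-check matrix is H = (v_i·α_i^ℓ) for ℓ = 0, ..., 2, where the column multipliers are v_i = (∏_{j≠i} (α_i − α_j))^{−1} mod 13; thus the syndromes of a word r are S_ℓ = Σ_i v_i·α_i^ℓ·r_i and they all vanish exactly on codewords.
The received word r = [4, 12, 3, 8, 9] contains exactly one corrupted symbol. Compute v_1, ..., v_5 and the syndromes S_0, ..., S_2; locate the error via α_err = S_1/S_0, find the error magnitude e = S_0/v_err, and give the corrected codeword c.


S = (3, 12, 9), error at position 2, error magnitude e = 7, c = [4, 5, 3, 8, 9].

Step 1: column multipliers v_i = (∏_{j≠i}(α_i − α_j))^{−1} mod 13.
  i = 1 (α = 3): (3−4)(3−2)(3−7)(3−8) = (−1)·1·(−4)·(−5) = −20 ≡ 6, so v_1 = 6^{−1} = 11 (mod 13).
  i = 2 (α = 4): (4−3)(4−2)(4−7)(4−8) = 1·2·(−3)·(−4) = 24 ≡ 11, so v_2 = 11^{−1} = 6 (mod 13).
  i = 3 (α = 2): (2−3)(2−4)(2−7)(2−8) = (−1)·(−2)·(−5)·(−6) = 60 ≡ 8, so v_3 = 8^{−1} = 5 (mod 13).
  i = 4 (α = 7): (7−3)(7−4)(7−2)(7−8) = 4·3·5·(−1) = −60 ≡ 5, so v_4 = 5^{−1} = 8 (mod 13).
  i = 5 (α = 8): (8−3)(8−4)(8−2)(8−7) = 5·4·6·1 = 120 ≡ 3, so v_5 = 3^{−1} = 9 (mod 13).
  v = [11, 6, 5, 8, 9].
Step 2: syndromes of r = [4, 12, 3, 8, 9] (all sums mod 13).
  S_0 = Σ v_i r_i = 11·4 + 6·12 + 5·3 + 8·8 + 9·9 = 276 ≡ 3.
  S_1 = Σ v_i α_i r_i = 11·3·4 + 6·4·12 + 5·2·3 + 8·7·8 + 9·8·9 = 1546 ≡ 12.
  α_i^2 mod 13 = [9, 3, 4, 10, 12].
  S_2 = Σ v_i α_i^2 r_i = 11·9·4 + 6·3·12 + 5·4·3 + 8·10·8 + 9·12·9 = 2284 ≡ 9.
  S = (3, 12, 9) ≠ 0, so r is not a codeword (an error is present).
Step 3: locate the error. For a single error e at position i, S_ℓ = v_i·e·α_i^ℓ, so α_err = S_1/S_0.
  S_0^{−1} = 3^{−1} = 9 (mod 13), so α_err = 12·9 = 108 ≡ 4 = α_2. Error position i = 2.
  Consistency check: S_2/S_1 = 9·12 = 108 ≡ 4 = α_err ✓ (single-error assumption holds).
Step 4: error magnitude e = S_0/v_2 = S_0·∏_{j≠2}(α_2 − α_j) = 3·11 = 33 ≡ 7 (mod 13).
Step 5: correct position 2: c_2 = r_2 − e = 12 − 7 ≡ 5 (mod 13). Hence c = [4, 5, 3, 8, 9].
  Check: interpolating c through the α_i gives m(x) = 1 + 1·x (degree < 2) with m(α_i) = c_i for every i, so c is indeed a codeword.


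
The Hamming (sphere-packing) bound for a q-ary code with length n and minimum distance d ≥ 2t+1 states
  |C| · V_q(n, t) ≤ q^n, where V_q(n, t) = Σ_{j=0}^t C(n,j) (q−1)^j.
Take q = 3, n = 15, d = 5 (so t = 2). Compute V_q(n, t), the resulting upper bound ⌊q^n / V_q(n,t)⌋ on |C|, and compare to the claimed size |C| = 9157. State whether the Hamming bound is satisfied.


V_q(n, t) = 451, q^n = 14348907, Hamming bound = 31815, |C| = 9157 ≤ bound (satisfied).

Step 1: Compute V_q(n, t) = Σ_{j=0}^2 C(n, j) (q−1)^j.
  j = 0: C(15,0)·(2)^0 = 1·1 = 1.
  j = 1: C(15,1)·(2)^1 = 15·2 = 30.
  j = 2: C(15,2)·(2)^2 = 105·4 = 420.
  V_q(n, t) = 1 + 30 + 420 = 451.
Step 2: q^n = 3^15 = 14348907.
Step 3: Hamming bound ⌊q^n / V_q(n,t)⌋ = ⌊14348907/451⌋ = 31815.
Step 4: Compare |C| = 9157 to 31815: satisfied.
The claimed |C| lies below the Hamming bound.


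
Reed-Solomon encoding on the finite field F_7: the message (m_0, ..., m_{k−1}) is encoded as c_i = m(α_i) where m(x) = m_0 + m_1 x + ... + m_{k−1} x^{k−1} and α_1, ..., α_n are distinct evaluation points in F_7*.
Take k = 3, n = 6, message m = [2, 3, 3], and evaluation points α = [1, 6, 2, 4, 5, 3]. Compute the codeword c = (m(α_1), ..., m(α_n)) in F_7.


c = [1, 2, 6, 6, 1, 3]

Message polynomial: m(x) = 2 + 3·x + 3·x^2 (mod 7).
For each evaluation point α_i, compute m(α_i) mod 7:
  α_1 = 1: Horner steps 3 → 6 → 1, so m(1) = 1.
  α_2 = 6: Horner steps 3 → 0 → 2, so m(6) = 2.
  α_3 = 2: Horner steps 3 → 2 → 6, so m(2) = 6.
  α_4 = 4: Horner steps 3 → 1 → 6, so m(4) = 6.
  α_5 = 5: Horner steps 3 → 4 → 1, so m(5) = 1.
  α_6 = 3: Horner steps 3 → 5 → 3, so m(3) = 3.
Codeword c = [1, 2, 6, 6, 1, 3] ∈ F_7^6.


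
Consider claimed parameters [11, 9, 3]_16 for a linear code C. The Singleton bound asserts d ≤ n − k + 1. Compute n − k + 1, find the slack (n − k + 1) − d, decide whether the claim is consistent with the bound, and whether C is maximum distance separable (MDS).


Singleton RHS = n − k + 1 = 3, slack = 0, bound satisfied, MDS.

Singleton bound: d ≤ n − k + 1.
Here n = 11, k = 9, so n − k + 1 = 3.
Given d = 3, check d ≤ 3: YES.
Slack = (n − k + 1) − d = 0.
The code is MDS (slack = 0).
Description: the claimed parameters are [11, 9, 3]_16; such a code would be MDS (meets Singleton bound).


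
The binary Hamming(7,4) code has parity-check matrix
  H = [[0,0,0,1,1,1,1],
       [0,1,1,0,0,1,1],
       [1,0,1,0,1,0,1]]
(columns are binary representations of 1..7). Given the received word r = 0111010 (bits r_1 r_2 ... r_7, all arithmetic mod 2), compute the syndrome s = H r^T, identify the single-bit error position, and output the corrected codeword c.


s = (0, 1, 1)^T, error position = 3, corrected codeword c = 0101010

Compute s = H r^T mod 2 one row at a time:
  s_1 = 1 + 0 + 1 + 0 = 2 ≡ 0 (mod 2).
  s_2 = 1 + 1 + 1 + 0 = 3 ≡ 1 (mod 2).
  s_3 = 0 + 1 + 0 + 0 = 1 ≡ 1 (mod 2).
s = (0, 1, 1)^T — this equals column 3 of H (binary 011), so error is at position 3.
Correct: flip bit 3 of r = 0111010 to get c = 0101010.


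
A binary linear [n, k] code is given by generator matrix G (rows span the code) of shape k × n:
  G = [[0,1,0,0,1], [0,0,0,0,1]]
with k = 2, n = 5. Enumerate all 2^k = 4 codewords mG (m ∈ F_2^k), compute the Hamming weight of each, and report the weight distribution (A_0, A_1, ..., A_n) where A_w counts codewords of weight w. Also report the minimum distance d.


Weight distribution: A_0 = 1, A_1 = 2, A_2 = 1. Minimum distance d = 1.

Enumerate all 2^2 = 4 messages m ∈ F_2^2.
For each, compute codeword c = mG in F_2^5, then tally its weight.
  m = 00 → c = 00000, weight = 0.
  m = 10 → c = 01001, weight = 2.
  m = 01 → c = 00001, weight = 1.
  m = 11 → c = 01000, weight = 1.
Tally weights:
  weight 0: 1 codewords.
  weight 1: 2 codewords.
  weight 2: 1 codewords.
Minimum distance d = smallest w > 0 with A_w > 0 = 1.
Sanity: Σ A_w = 4 = 2^2 = 4 ✓.


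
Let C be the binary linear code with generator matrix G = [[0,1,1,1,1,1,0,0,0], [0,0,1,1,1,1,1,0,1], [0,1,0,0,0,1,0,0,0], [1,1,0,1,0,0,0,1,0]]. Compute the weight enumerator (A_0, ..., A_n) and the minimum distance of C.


Weight distribution: A_0 = 1, A_2 = 1, A_3 = 3, A_4 = 2, A_5 = 4, A_6 = 3, A_7 = 1, A_8 = 1. Minimum distance d = 2.

Enumerate all 2^4 = 16 messages m ∈ F_2^4.
For each, compute codeword c = mG in F_2^9, then tally its weight.
  m = 0000 → c = 000000000, weight = 0.
  m = 1000 → c = 011111000, weight = 5.
  m = 0100 → c = 001111101, weight = 6.
  m = 1100 → c = 010000101, weight = 3.
  m = 0010 → c = 010001000, weight = 2.
  m = 1010 → c = 001110000, weight = 3.
  m = 0110 → c = 011110101, weight = 6.
  m = 1110 → c = 000001101, weight = 3.
  m = 0001 → c = 110100010, weight = 4.
  m = 1001 → c = 101011010, weight = 5.
  m = 0101 → c = 111011111, weight = 8.
  m = 1101 → c = 100100111, weight = 5.
  m = 0011 → c = 100101010, weight = 4.
  m = 1011 → c = 111010010, weight = 5.
  m = 0111 → c = 101010111, weight = 6.
  m = 1111 → c = 110101111, weight = 7.
Tally weights:
  weight 0: 1 codewords.
  weight 2: 1 codewords.
  weight 3: 3 codewords.
  weight 4: 2 codewords.
  weight 5: 4 codewords.
  weight 6: 3 codewords.
  weight 7: 1 codewords.
  weight 8: 1 codewords.
Minimum distance d = smallest w > 0 with A_w > 0 = 2.
Sanity: Σ A_w = 16 = 2^4 = 16 ✓.


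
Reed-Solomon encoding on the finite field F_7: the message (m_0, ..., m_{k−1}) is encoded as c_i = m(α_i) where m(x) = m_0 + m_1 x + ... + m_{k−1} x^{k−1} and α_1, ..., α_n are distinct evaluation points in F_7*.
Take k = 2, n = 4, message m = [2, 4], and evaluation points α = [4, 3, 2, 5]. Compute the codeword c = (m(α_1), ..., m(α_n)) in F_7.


c = [4, 0, 3, 1]

Message polynomial: m(x) = 2 + 4·x (mod 7).
For each evaluation point α_i, compute m(α_i) mod 7:
  α_1 = 4: Horner steps 4 → 4, so m(4) = 4.
  α_2 = 3: Horner steps 4 → 0, so m(3) = 0.
  α_3 = 2: Horner steps 4 → 3, so m(2) = 3.
  α_4 = 5: Horner steps 4 → 1, so m(5) = 1.
Codeword c = [4, 0, 3, 1] ∈ F_7^4.


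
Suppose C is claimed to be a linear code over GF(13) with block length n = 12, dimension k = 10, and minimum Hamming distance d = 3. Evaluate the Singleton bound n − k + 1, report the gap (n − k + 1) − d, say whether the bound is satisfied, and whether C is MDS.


Singleton RHS = n − k + 1 = 3, slack = 0, bound satisfied, MDS.

Singleton bound: d ≤ n − k + 1.
Here n = 12, k = 10, so n − k + 1 = 3.
Given d = 3, check d ≤ 3: YES.
Slack = (n − k + 1) − d = 0.
The code is MDS (slack = 0).
Description: the claimed parameters are [12, 10, 3]_13; such a code would be MDS (meets Singleton bound).


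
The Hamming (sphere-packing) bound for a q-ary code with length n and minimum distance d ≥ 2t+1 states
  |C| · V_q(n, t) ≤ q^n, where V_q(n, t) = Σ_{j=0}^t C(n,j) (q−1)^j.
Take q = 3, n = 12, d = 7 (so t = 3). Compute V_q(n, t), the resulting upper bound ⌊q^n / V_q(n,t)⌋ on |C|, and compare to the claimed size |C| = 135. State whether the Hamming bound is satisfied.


V_q(n, t) = 2049, q^n = 531441, Hamming bound = 259, |C| = 135 ≤ bound (satisfied).

Step 1: Compute V_q(n, t) = Σ_{j=0}^3 C(n, j) (q−1)^j.
  j = 0: C(12,0)·(2)^0 = 1·1 = 1.
  j = 1: C(12,1)·(2)^1 = 12·2 = 24.
  j = 2: C(12,2)·(2)^2 = 66·4 = 264.
  j = 3: C(12,3)·(2)^3 = 220·8 = 1760.
  V_q(n, t) = 1 + 24 + 264 + 1760 = 2049.
Step 2: q^n = 3^12 = 531441.
Step 3: Hamming bound ⌊q^n / V_q(n,t)⌋ = ⌊531441/2049⌋ = 259.
Step 4: Compare |C| = 135 to 259: satisfied.
The claimed |C| lies below the Hamming bound.


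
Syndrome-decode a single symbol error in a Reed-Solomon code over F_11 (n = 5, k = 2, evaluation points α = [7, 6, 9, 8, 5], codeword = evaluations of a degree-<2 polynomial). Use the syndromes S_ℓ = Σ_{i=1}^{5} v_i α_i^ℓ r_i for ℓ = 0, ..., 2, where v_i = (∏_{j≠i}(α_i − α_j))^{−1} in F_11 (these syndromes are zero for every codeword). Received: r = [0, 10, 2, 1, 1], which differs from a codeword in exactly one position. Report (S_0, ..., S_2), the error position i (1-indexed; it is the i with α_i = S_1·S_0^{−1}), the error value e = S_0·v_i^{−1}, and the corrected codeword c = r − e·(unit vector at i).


S = (7, 2, 10), error at position 5, error magnitude e = 3, c = [0, 10, 2, 1, 9].

Step 1: column multipliers v_i = (∏_{j≠i}(α_i − α_j))^{−1} mod 11.
  i = 1 (α = 7): (7−6)(7−9)(7−8)(7−5) = 1·(−2)·(−1)·2 = 4 ≡ 4, so v_1 = 4^{−1} = 3 (mod 11).
  i = 2 (α = 6): (6−7)(6−9)(6−8)(6−5) = (−1)·(−3)·(−2)·1 = −6 ≡ 5, so v_2 = 5^{−1} = 9 (mod 11).
  i = 3 (α = 9): (9−7)(9−6)(9−8)(9−5) = 2·3·1·4 = 24 ≡ 2, so v_3 = 2^{−1} = 6 (mod 11).
  i = 4 (α = 8): (8−7)(8−6)(8−9)(8−5) = 1·2·(−1)·3 = −6 ≡ 5, so v_4 = 5^{−1} = 9 (mod 11).
  i = 5 (α = 5): (5−7)(5−6)(5−9)(5−8) = (−2)·(−1)·(−4)·(−3) = 24 ≡ 2, so v_5 = 2^{−1} = 6 (mod 11).
  v = [3, 9, 6, 9, 6].
Step 2: syndromes of r = [0, 10, 2, 1, 1] (all sums mod 11).
  S_0 = Σ v_i r_i = 3·0 + 9·10 + 6·2 + 9·1 + 6·1 = 117 ≡ 7.
  S_1 = Σ v_i α_i r_i = 3·7·0 + 9·6·10 + 6·9·2 + 9·8·1 + 6·5·1 = 750 ≡ 2.
  α_i^2 mod 11 = [5, 3, 4, 9, 3].
  S_2 = Σ v_i α_i^2 r_i = 3·5·0 + 9·3·10 + 6·4·2 + 9·9·1 + 6·3·1 = 417 ≡ 10.
  S = (7, 2, 10) ≠ 0, so r is not a codeword (an error is present).
Step 3: locate the error. For a single error e at position i, S_ℓ = v_i·e·α_i^ℓ, so α_err = S_1/S_0.
  S_0^{−1} = 7^{−1} = 8 (mod 11), so α_err = 2·8 = 16 ≡ 5 = α_5. Error position i = 5.
  Consistency check: S_2/S_1 = 10·6 = 60 ≡ 5 = α_err ✓ (single-error assumption holds).
Step 4: error magnitude e = S_0/v_5 = S_0·∏_{j≠5}(α_5 − α_j) = 7·2 = 14 ≡ 3 (mod 11).
Step 5: correct position 5: c_5 = r_5 − e = 1 − 3 ≡ 9 (mod 11). Hence c = [0, 10, 2, 1, 9].
  Check: interpolating c through the α_i gives m(x) = 4 + 1·x (degree < 2) with m(α_i) = c_i for every i, so c is indeed a codeword.


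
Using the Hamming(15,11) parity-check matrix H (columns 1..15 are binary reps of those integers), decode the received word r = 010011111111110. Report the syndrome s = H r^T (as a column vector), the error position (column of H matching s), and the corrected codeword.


s = (1, 0, 0, 1)^T, error position = 9, corrected codeword c = 010011110111110

Compute s = H r^T mod 2 one row at a time:
  s_1 = 1 + 1 + 1 + 1 + 1 + 1 + 1 + 0 = 7 ≡ 1 (mod 2).
  s_2 = 0 + 1 + 1 + 1 + 1 + 1 + 1 + 0 = 6 ≡ 0 (mod 2).
  s_3 = 1 + 0 + 1 + 1 + 1 + 1 + 1 + 0 = 6 ≡ 0 (mod 2).
  s_4 = 0 + 0 + 1 + 1 + 1 + 1 + 1 + 0 = 5 ≡ 1 (mod 2).
s = (1, 0, 0, 1)^T — this equals column 9 of H (binary 1001), so error is at position 9.
Correct: flip bit 9 of r = 010011111111110 to get c = 010011110111110.


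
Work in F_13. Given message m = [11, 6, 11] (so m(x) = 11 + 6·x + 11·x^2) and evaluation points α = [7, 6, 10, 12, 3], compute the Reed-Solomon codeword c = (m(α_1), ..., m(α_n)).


c = [7, 1, 1, 3, 11]

Message polynomial: m(x) = 11 + 6·x + 11·x^2 (mod 13).
For each evaluation point α_i, compute m(α_i) mod 13:
  α_1 = 7: Horner steps 11 → 5 → 7, so m(7) = 7.
  α_2 = 6: Horner steps 11 → 7 → 1, so m(6) = 1.
  α_3 = 10: Horner steps 11 → 12 → 1, so m(10) = 1.
  α_4 = 12: Horner steps 11 → 8 → 3, so m(12) = 3.
  α_5 = 3: Horner steps 11 → 0 → 11, so m(3) = 11.
Codeword c = [7, 1, 1, 3, 11] ∈ F_13^5.


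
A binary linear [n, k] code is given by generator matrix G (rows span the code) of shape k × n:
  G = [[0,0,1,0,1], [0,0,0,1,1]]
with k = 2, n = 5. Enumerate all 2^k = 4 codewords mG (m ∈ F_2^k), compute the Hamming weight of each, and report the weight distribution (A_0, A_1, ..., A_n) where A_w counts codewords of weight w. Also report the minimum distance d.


Weight distribution: A_0 = 1, A_2 = 3. Minimum distance d = 2.

Enumerate all 2^2 = 4 messages m ∈ F_2^2.
For each, compute codeword c = mG in F_2^5, then tally its weight.
  m = 00 → c = 00000, weight = 0.
  m = 10 → c = 00101, weight = 2.
  m = 01 → c = 00011, weight = 2.
  m = 11 → c = 00110, weight = 2.
Tally weights:
  weight 0: 1 codewords.
  weight 2: 3 codewords.
Minimum distance d = smallest w > 0 with A_w > 0 = 2.
Sanity: Σ A_w = 4 = 2^2 = 4 ✓.


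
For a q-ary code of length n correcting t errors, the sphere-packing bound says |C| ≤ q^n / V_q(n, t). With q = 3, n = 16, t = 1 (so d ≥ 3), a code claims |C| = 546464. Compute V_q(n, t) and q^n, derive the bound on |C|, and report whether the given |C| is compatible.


V_q(n, t) = 33, q^n = 43046721, Hamming bound = 1304446, |C| = 546464 ≤ bound (satisfied).

Step 1: Compute V_q(n, t) = Σ_{j=0}^1 C(n, j) (q−1)^j.
  j = 0: C(16,0)·(2)^0 = 1·1 = 1.
  j = 1: C(16,1)·(2)^1 = 16·2 = 32.
  V_q(n, t) = 1 + 32 = 33.
Step 2: q^n = 3^16 = 43046721.
Step 3: Hamming bound ⌊q^n / V_q(n,t)⌋ = ⌊43046721/33⌋ = 1304446.
Step 4: Compare |C| = 546464 to 1304446: satisfied.
The claimed |C| lies below the Hamming bound.


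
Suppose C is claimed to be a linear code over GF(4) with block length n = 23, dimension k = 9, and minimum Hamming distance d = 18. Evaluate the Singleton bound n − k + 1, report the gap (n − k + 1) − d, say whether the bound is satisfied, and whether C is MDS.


Singleton RHS = n − k + 1 = 15, slack = -3, bound violated (no such code; not MDS).

Singleton bound: d ≤ n − k + 1.
Here n = 23, k = 9, so n − k + 1 = 15.
Given d = 18, check d ≤ 15: NO.
Slack = (n − k + 1) − d = -3.
The slack is negative: d = 18 exceeds n − k + 1 = 15 by 3, so the Singleton bound is violated and no linear [23, 9, 18]_4 code can exist. In particular it is not MDS (MDS requires d = n − k + 1 exactly).
Description: the claimed parameters are [23, 9, 18]_4; such a code would be impossible (violates the Singleton bound).


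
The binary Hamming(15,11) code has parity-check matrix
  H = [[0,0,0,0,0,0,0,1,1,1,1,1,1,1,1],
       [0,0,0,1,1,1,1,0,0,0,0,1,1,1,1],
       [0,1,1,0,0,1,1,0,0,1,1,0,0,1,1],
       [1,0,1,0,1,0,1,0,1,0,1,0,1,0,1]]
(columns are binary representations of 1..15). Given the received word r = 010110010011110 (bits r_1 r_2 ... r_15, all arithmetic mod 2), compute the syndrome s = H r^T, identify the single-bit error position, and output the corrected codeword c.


s = (1, 1, 1, 1)^T, error position = 15, corrected codeword c = 010110010011111

Compute s = H r^T mod 2 one row at a time:
  s_1 = 1 + 0 + 0 + 1 + 1 + 1 + 1 + 0 = 5 ≡ 1 (mod 2).
  s_2 = 1 + 1 + 0 + 0 + 1 + 1 + 1 + 0 = 5 ≡ 1 (mod 2).
  s_3 = 1 + 0 + 0 + 0 + 0 + 1 + 1 + 0 = 3 ≡ 1 (mod 2).
  s_4 = 0 + 0 + 1 + 0 + 0 + 1 + 1 + 0 = 3 ≡ 1 (mod 2).
s = (1, 1, 1, 1)^T — this equals column 15 of H (binary 1111), so error is at position 15.
Correct: flip bit 15 of r = 010110010011110 to get c = 010110010011111.


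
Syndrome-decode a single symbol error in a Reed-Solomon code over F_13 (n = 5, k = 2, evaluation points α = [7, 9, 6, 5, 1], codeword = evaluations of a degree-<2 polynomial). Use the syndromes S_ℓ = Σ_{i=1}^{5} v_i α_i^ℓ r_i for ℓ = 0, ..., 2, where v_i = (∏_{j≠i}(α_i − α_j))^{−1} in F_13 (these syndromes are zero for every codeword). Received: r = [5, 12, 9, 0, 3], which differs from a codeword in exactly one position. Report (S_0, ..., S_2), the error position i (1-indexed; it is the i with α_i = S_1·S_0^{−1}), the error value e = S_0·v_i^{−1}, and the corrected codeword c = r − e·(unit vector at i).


S = (8, 7, 11), error at position 2, error magnitude e = 2, c = [5, 10, 9, 0, 3].

Step 1: column multipliers v_i = (∏_{j≠i}(α_i − α_j))^{−1} mod 13.
  i = 1 (α = 7): (7−9)(7−6)(7−5)(7−1) = (−2)·1·2·6 = −24 ≡ 2, so v_1 = 2^{−1} = 7 (mod 13).
  i = 2 (α = 9): (9−7)(9−6)(9−5)(9−1) = 2·3·4·8 = 192 ≡ 10, so v_2 = 10^{−1} = 4 (mod 13).
  i = 3 (α = 6): (6−7)(6−9)(6−5)(6−1) = (−1)·(−3)·1·5 = 15 ≡ 2, so v_3 = 2^{−1} = 7 (mod 13).
  i = 4 (α = 5): (5−7)(5−9)(5−6)(5−1) = (−2)·(−4)·(−1)·4 = −32 ≡ 7, so v_4 = 7^{−1} = 2 (mod 13).
  i = 5 (α = 1): (1−7)(1−9)(1−6)(1−5) = (−6)·(−8)·(−5)·(−4) = 960 ≡ 11, so v_5 = 11^{−1} = 6 (mod 13).
  v = [7, 4, 7, 2, 6].
Step 2: syndromes of r = [5, 12, 9, 0, 3] (all sums mod 13).
  S_0 = Σ v_i r_i = 7·5 + 4·12 + 7·9 + 2·0 + 6·3 = 164 ≡ 8.
  S_1 = Σ v_i α_i r_i = 7·7·5 + 4·9·12 + 7·6·9 + 2·5·0 + 6·1·3 = 1073 ≡ 7.
  α_i^2 mod 13 = [10, 3, 10, 12, 1].
  S_2 = Σ v_i α_i^2 r_i = 7·10·5 + 4·3·12 + 7·10·9 + 2·12·0 + 6·1·3 = 1142 ≡ 11.
  S = (8, 7, 11) ≠ 0, so r is not a codeword (an error is present).
Step 3: locate the error. For a single error e at position i, S_ℓ = v_i·e·α_i^ℓ, so α_err = S_1/S_0.
  S_0^{−1} = 8^{−1} = 5 (mod 13), so α_err = 7·5 = 35 ≡ 9 = α_2. Error position i = 2.
  Consistency check: S_2/S_1 = 11·2 = 22 ≡ 9 = α_err ✓ (single-error assumption holds).
Step 4: error magnitude e = S_0/v_2 = S_0·∏_{j≠2}(α_2 − α_j) = 8·10 = 80 ≡ 2 (mod 13).
Step 5: correct position 2: c_2 = r_2 − e = 12 − 2 ≡ 10 (mod 13). Hence c = [5, 10, 9, 0, 3].
  Check: interpolating c through the α_i gives m(x) = 7 + 9·x (degree < 2) with m(α_i) = c_i for every i, so c is indeed a codeword.
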